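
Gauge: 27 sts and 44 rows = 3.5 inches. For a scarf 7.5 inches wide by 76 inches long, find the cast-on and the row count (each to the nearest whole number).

Stitch gauge = 27/3.5 = 7.714 sts/in; 7.5 × 7.714 = 57.86 → 58 sts.
Row gauge = 44/3.5 = 12.571 rows/in; 76 × 12.571 = 955.43 → 955 rows.

Cast on 58 stitches and work 955 rows.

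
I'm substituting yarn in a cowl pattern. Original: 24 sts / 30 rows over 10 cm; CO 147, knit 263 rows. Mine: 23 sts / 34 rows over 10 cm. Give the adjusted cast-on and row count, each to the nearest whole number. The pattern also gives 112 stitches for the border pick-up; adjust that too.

Cast on 141 stitches; work 298 rows; border pick-up 107 stitches.

Stitches: 147 × 23/24 = 140.88 → 141.
Rows: 263 × 34/30 = 298.07 → 298.
border pick-up: 112 × 23/24 = 107.33 → 107.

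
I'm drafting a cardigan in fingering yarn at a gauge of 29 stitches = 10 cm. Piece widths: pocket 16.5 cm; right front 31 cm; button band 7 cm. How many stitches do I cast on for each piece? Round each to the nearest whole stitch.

Rate = 29/10 = 2.9 sts per cm.
pocket: 16.5 × 2.9 = 47.85 → 48.
right front: 31 × 2.9 = 89.90 → 90.
button band: 7 × 2.9 = 20.30 → 20.

pocket 48; right front 90; button band 20.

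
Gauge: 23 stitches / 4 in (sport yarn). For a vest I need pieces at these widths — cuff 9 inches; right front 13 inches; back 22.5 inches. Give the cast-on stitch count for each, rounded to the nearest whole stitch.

cuff 52; right front 75; back 129.

Rate = 23/4 = 5.75 sts per in.
cuff: 9 × 5.75 = 51.75 → 52.
right front: 13 × 5.75 = 74.75 → 75.
back: 22.5 × 5.75 = 129.38 → 129.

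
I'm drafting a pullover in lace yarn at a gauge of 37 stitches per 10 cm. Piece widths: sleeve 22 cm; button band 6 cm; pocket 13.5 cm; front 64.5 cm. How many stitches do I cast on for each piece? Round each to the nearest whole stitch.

sleeve 81; button band 22; pocket 50; front 239.

Rate = 37/10 = 3.7 sts per cm.
sleeve: 22 × 3.7 = 81.40 → 81.
button band: 6 × 3.7 = 22.20 → 22.
pocket: 13.5 × 3.7 = 49.95 → 50.
front: 64.5 × 3.7 = 238.65 → 239.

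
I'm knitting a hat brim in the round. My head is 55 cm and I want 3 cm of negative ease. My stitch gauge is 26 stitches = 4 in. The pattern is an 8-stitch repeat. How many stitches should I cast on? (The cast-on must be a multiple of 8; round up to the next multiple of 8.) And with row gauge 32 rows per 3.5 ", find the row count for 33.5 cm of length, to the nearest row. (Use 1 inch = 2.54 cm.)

Finished = 55 − 3 = 52 cm.
52 cm × 1/2.54 = 20.47 inches.
26/4 = 6.5 sts per in; 20.47 × 6.5 = 133.07 sts.
Next multiple of 8 → 136.
33.5 cm = 13.19 inches; × 9.143 = 120.58 → 121 rows.

Cast on 136 stitches; work 121 rows.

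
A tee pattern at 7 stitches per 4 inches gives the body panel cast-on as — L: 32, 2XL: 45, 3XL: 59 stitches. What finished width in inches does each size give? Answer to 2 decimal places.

L 18.29 inches; 2XL 25.71 inches; 3XL 33.71 inches.

7/4 = 1.75 sts per in.
L: 32 / 1.75 = 18.286 → 18.29 in.
2XL: 45 / 1.75 = 25.714 → 25.71 in.
3XL: 59 / 1.75 = 33.714 → 33.71 in.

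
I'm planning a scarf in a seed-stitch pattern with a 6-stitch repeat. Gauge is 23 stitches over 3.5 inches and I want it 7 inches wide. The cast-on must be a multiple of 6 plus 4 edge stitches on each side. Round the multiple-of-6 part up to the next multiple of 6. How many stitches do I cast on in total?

50 stitches.

23 / 3.5 = 6.571 sts per inch.
7 × 6.571 = 46.00 sts.
Less 8 edge sts → 38.00 for the repeat.
Next multiple of 6: 42.
Add back 8 edge sts → 50.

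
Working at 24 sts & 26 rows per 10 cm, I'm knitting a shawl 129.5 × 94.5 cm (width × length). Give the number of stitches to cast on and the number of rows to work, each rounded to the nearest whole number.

Cast on 311 stitches and work 246 rows.

Stitch gauge = 24/10 = 2.4 sts/cm; 129.5 × 2.4 = 310.80 → 311 sts.
Row gauge = 26/10 = 2.6 rows/cm; 94.5 × 2.6 = 245.70 → 246 rows.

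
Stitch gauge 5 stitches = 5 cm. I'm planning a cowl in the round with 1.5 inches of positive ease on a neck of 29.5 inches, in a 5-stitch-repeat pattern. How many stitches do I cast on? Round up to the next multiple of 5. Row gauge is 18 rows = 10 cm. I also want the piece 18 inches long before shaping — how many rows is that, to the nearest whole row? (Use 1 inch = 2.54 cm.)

Finished = 29.5 + 1.5 = 31 inches.
31 inches × 2.54 = 78.74 cm.
5/5 = 1 sts per cm; 78.74 × 1 = 78.74 sts.
Next multiple of 5 → 80.
18 inches = 45.72 cm; × 1.8 = 82.30 → 82 rows.

Cast on 80 stitches; work 82 rows.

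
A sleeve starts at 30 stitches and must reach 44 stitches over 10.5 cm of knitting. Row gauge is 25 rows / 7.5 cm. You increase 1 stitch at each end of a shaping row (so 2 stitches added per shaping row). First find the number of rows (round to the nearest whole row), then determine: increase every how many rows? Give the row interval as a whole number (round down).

Increase every 5th row.

Rows = 10.5 × 3.333 = 35.0 → 35 rows.
Stitches to add: 14 → 7 shaping rows (at 2 st each).
35 / 7 = 5.00 → every 5 rows.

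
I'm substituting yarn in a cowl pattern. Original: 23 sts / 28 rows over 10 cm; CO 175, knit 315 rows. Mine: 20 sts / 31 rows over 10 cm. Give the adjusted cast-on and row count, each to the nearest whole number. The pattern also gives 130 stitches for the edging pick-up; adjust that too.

Cast on 152 stitches; work 349 rows; edging pick-up 113 stitches.

Stitches: 175 × 20/23 = 152.17 → 152.
Rows: 315 × 31/28 = 348.75 → 349.
edging pick-up: 130 × 20/23 = 113.04 → 113.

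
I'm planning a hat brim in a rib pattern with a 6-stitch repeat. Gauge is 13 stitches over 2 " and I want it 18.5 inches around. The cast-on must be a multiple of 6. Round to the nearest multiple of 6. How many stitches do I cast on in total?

CO 120 sts.

13 / 2 = 6.5 sts per inch.
18.5 × 6.5 = 120.25 sts.
Nearest multiple of 6: 120.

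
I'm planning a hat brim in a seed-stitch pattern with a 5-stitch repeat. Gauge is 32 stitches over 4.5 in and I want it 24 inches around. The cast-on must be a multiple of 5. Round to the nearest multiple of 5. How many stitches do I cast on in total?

32 / 4.5 = 7.111 sts per inch.
24 × 7.111 = 170.67 sts.
Nearest multiple of 5: 170.

CO 170 sts.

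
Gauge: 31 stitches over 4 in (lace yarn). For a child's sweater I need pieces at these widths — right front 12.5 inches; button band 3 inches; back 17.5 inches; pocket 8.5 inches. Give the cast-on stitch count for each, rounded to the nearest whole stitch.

right front 97; button band 23; back 136; pocket 66.

Rate = 31/4 = 7.75 sts per in.
right front: 12.5 × 7.75 = 96.88 → 97.
button band: 3 × 7.75 = 23.25 → 23.
back: 17.5 × 7.75 = 135.62 → 136.
pocket: 8.5 × 7.75 = 65.88 → 66.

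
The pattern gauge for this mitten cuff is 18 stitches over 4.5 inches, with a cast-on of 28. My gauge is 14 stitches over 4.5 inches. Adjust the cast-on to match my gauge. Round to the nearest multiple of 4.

Cast on 20 stitches.

Scale factor = 14 / 18 = 0.778.
28 × 14 / 18 = 21.78 sts.
→ 20 sts.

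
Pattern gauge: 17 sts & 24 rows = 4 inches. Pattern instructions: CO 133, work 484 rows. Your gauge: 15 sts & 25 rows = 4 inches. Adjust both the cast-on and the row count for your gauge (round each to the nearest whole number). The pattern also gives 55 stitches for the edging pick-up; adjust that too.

Stitches: 133 × 15/17 = 117.35 → 117.
Rows: 484 × 25/24 = 504.17 → 504.
edging pick-up: 55 × 15/17 = 48.53 → 49.

Cast on 117 stitches; work 504 rows; edging pick-up 49 stitches.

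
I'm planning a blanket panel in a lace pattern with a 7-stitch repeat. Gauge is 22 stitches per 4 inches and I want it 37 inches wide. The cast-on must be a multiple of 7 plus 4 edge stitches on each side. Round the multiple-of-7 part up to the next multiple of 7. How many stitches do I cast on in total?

22 / 4 = 5.5 sts per inch.
37 × 5.5 = 203.50 sts.
Less 8 edge sts → 195.50 for the repeat.
Next multiple of 7: 196.
Add back 8 edge sts → 204.

CO 204 sts.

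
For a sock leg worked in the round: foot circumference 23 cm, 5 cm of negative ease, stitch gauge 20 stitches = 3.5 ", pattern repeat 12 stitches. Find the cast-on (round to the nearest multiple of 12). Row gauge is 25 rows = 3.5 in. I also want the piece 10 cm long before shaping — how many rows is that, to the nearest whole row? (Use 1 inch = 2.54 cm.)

Cast on 36 stitches; work 28 rows.

Finished = 23 − 5 = 18 cm.
18 cm × 1/2.54 = 7.09 inches.
20/3.5 = 5.714 sts per in; 7.09 × 5.714 = 40.49 sts.
Nearest multiple of 12 → 36.
10 cm = 3.94 inches; × 7.143 = 28.12 → 28 rows.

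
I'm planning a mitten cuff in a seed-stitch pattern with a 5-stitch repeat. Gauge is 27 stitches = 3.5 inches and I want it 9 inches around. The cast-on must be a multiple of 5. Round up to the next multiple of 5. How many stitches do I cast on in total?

27 / 3.5 = 7.714 sts per inch.
9 × 7.714 = 69.43 sts.
Next multiple of 5: 70.

Cast on 70 stitches.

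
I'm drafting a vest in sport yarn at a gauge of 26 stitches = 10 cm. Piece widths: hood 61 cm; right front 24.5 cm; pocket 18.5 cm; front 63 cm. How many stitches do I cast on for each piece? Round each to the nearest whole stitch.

hood 159; right front 64; pocket 48; front 164.

Rate = 26/10 = 2.6 sts per cm.
hood: 61 × 2.6 = 158.60 → 159.
right front: 24.5 × 2.6 = 63.70 → 64.
pocket: 18.5 × 2.6 = 48.10 → 48.
front: 63 × 2.6 = 163.80 → 164.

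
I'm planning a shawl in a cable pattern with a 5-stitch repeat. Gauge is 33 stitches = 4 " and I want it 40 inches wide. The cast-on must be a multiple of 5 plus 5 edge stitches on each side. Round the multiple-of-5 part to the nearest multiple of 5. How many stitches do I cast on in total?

33 / 4 = 8.25 sts per inch.
40 × 8.25 = 330.00 sts.
Less 10 edge sts → 320.00 for the repeat.
Nearest multiple of 5: 320.
Add back 10 edge sts → 330.

CO 330 sts.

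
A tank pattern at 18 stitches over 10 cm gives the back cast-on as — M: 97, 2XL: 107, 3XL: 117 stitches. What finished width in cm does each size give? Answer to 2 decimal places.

M 53.89 cm; 2XL 59.44 cm; 3XL 65.00 cm.

18/10 = 1.8 sts per cm.
M: 97 / 1.8 = 53.889 → 53.89 cm.
2XL: 107 / 1.8 = 59.444 → 59.44 cm.
3XL: 117 / 1.8 = 65.000 → 65.00 cm.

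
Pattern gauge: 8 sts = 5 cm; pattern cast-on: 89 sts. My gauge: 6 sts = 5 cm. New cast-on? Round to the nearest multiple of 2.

Scale factor = 6 / 8 = 0.750.
89 × 6 / 8 = 66.75 sts.
→ 66 sts.

CO 66 sts.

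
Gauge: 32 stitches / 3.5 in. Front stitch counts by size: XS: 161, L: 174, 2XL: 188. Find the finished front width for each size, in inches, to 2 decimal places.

XS 17.61 inches; L 19.03 inches; 2XL 20.56 inches.

32/3.5 = 9.143 sts per in.
XS: 161 / 9.143 = 17.609 → 17.61 in.
L: 174 / 9.143 = 19.031 → 19.03 in.
2XL: 188 / 9.143 = 20.562 → 20.56 in.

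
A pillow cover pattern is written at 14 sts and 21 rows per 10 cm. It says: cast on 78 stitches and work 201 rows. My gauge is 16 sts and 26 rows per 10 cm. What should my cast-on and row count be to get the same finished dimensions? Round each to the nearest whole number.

Stitches: 78 × 16/14 = 89.14 → 89.
Rows: 201 × 26/21 = 248.86 → 249.

Cast on 89 stitches; work 249 rows.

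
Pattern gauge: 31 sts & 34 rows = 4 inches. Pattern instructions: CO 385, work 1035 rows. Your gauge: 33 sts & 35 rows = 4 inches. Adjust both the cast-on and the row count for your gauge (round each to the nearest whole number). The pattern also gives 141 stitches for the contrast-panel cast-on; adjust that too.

Stitches: 385 × 33/31 = 409.84 → 410.
Rows: 1035 × 35/34 = 1065.44 → 1065.
contrast-panel cast-on: 141 × 33/31 = 150.10 → 150.

Cast on 410 stitches; work 1065 rows; contrast-panel cast-on 150 stitches.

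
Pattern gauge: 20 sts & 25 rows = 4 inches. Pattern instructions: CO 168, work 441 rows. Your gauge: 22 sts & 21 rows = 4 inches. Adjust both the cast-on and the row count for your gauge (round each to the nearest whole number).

Stitches: 168 × 22/20 = 184.80 → 185.
Rows: 441 × 21/25 = 370.44 → 370.

Cast on 185 stitches; work 370 rows.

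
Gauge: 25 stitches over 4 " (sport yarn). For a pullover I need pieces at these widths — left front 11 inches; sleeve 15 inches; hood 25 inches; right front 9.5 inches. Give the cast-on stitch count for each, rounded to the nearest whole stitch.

left front 69; sleeve 94; hood 156; right front 59.

Rate = 25/4 = 6.25 sts per in.
left front: 11 × 6.25 = 68.75 → 69.
sleeve: 15 × 6.25 = 93.75 → 94.
hood: 25 × 6.25 = 156.25 → 156.
right front: 9.5 × 6.25 = 59.38 → 59.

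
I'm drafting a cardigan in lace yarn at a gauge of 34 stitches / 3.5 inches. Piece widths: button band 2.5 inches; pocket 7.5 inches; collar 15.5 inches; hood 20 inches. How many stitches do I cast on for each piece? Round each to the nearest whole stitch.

button band 24; pocket 73; collar 151; hood 194.

Rate = 34/3.5 = 9.714 sts per in.
button band: 2.5 × 9.714 = 24.29 → 24.
pocket: 7.5 × 9.714 = 72.86 → 73.
collar: 15.5 × 9.714 = 150.57 → 151.
hood: 20 × 9.714 = 194.29 → 194.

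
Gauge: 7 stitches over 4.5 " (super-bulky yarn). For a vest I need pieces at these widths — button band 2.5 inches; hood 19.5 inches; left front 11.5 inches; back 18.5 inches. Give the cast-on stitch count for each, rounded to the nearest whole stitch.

button band 4; hood 30; left front 18; back 29.

Rate = 7/4.5 = 1.556 sts per in.
button band: 2.5 × 1.556 = 3.89 → 4.
hood: 19.5 × 1.556 = 30.33 → 30.
left front: 11.5 × 1.556 = 17.89 → 18.
back: 18.5 × 1.556 = 28.78 → 29.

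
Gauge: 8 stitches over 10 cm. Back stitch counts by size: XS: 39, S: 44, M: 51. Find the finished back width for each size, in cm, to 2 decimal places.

8/10 = 0.8 sts per cm.
XS: 39 / 0.8 = 48.750 → 48.75 cm.
S: 44 / 0.8 = 55.000 → 55.00 cm.
M: 51 / 0.8 = 63.750 → 63.75 cm.

XS 48.75 cm; S 55.00 cm; M 63.75 cm.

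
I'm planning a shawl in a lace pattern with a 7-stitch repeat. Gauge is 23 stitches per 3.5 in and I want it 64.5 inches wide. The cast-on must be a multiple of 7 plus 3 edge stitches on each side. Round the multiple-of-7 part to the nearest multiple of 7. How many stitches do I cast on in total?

23 / 3.5 = 6.571 sts per inch.
64.5 × 6.571 = 423.86 sts.
Less 6 edge sts → 417.86 for the repeat.
Nearest multiple of 7: 420.
Add back 6 edge sts → 426.

426 stitches.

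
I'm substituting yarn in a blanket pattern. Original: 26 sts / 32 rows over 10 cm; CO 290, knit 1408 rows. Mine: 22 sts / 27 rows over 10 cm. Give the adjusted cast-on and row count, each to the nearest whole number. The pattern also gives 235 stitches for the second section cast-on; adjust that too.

Stitches: 290 × 22/26 = 245.38 → 245.
Rows: 1408 × 27/32 = 1188.00 → 1188.
second section cast-on: 235 × 22/26 = 198.85 → 199.

Cast on 245 stitches; work 1188 rows; second section cast-on 199 stitches.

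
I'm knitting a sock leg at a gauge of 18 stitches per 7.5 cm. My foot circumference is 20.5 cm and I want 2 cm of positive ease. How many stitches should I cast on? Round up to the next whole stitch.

54 stitches.

Finished = 20.5 + 2 = 22.5 cm.
18 / 7.5 = 2.4 sts per cm.
22.50 × 2.4 = 54.00 sts.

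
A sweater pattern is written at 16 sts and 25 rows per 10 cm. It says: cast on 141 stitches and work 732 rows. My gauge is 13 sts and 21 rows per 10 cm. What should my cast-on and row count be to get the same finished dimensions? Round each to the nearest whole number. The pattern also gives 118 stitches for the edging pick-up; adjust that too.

Cast on 115 stitches; work 615 rows; edging pick-up 96 stitches.

Stitches: 141 × 13/16 = 114.56 → 115.
Rows: 732 × 21/25 = 614.88 → 615.
edging pick-up: 118 × 13/16 = 95.88 → 96.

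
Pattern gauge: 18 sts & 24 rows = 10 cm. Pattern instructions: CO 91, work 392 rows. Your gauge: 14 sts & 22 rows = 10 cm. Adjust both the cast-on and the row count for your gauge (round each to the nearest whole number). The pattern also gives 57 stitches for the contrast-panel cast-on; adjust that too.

Stitches: 91 × 14/18 = 70.78 → 71.
Rows: 392 × 22/24 = 359.33 → 359.
contrast-panel cast-on: 57 × 14/18 = 44.33 → 44.

Cast on 71 stitches; work 359 rows; contrast-panel cast-on 44 stitches.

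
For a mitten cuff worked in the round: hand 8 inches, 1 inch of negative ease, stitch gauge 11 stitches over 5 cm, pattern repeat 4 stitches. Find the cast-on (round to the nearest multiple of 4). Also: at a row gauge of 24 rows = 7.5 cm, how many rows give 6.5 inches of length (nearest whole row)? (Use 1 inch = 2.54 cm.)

Finished = 8 − 1 = 7 inches.
7 inches × 2.54 = 17.78 cm.
11/5 = 2.2 sts per cm; 17.78 × 2.2 = 39.12 sts.
Nearest multiple of 4 → 40.
6.5 inches = 16.51 cm; × 3.2 = 52.83 → 53 rows.

Cast on 40 stitches; work 53 rows.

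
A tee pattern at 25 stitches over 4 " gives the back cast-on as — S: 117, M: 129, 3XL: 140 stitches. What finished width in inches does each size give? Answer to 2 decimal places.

25/4 = 6.25 sts per in.
S: 117 / 6.25 = 18.720 → 18.72 in.
M: 129 / 6.25 = 20.640 → 20.64 in.
3XL: 140 / 6.25 = 22.400 → 22.40 in.

S 18.72 inches; M 20.64 inches; 3XL 22.40 inches.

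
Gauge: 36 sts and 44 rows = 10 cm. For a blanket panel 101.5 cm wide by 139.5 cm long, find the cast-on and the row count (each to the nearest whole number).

Stitch gauge = 36/10 = 3.6 sts/cm; 101.5 × 3.6 = 365.40 → 365 sts.
Row gauge = 44/10 = 4.4 rows/cm; 139.5 × 4.4 = 613.80 → 614 rows.

Cast on 365 stitches and work 614 rows.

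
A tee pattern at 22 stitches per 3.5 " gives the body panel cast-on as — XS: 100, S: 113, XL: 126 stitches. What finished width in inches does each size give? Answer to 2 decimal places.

XS 15.91 inches; S 17.98 inches; XL 20.05 inches.

22/3.5 = 6.286 sts per in.
XS: 100 / 6.286 = 15.909 → 15.91 in.
S: 113 / 6.286 = 17.977 → 17.98 in.
XL: 126 / 6.286 = 20.045 → 20.05 in.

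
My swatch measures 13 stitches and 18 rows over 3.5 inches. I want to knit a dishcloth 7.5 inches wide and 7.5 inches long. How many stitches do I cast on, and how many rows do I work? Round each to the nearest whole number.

Stitch gauge = 13/3.5 = 3.714 sts/in; 7.5 × 3.714 = 27.86 → 28 sts.
Row gauge = 18/3.5 = 5.143 rows/in; 7.5 × 5.143 = 38.57 → 39 rows.

Cast on 28 stitches and work 39 rows.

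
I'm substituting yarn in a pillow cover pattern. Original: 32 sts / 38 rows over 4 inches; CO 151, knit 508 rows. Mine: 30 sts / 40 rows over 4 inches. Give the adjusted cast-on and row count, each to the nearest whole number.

Cast on 142 stitches; work 535 rows.

Stitches: 151 × 30/32 = 141.56 → 142.
Rows: 508 × 40/38 = 534.74 → 535.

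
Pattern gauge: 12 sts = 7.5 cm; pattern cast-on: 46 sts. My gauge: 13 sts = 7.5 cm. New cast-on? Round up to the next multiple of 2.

Scale factor = 13 / 12 = 1.083.
46 × 13 / 12 = 49.83 sts.
→ 50 sts.

50 stitches.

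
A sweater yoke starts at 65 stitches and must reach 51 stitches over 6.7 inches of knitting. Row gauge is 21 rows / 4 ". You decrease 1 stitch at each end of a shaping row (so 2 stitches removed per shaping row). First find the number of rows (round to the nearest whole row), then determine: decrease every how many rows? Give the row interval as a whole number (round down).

Decrease every 5th row.

Rows = 6.7 × 5.25 = 35.2 → 35 rows.
Stitches to remove: 14 → 7 shaping rows (at 2 st each).
35 / 7 = 5.00 → every 5 rows.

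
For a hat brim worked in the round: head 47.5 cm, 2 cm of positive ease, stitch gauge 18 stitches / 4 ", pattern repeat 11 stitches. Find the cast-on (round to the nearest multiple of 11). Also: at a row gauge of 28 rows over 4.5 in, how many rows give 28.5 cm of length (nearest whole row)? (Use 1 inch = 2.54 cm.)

Finished = 47.5 + 2 = 49.5 cm.
49.5 cm × 1/2.54 = 19.49 inches.
18/4 = 4.5 sts per in; 19.49 × 4.5 = 87.70 sts.
Nearest multiple of 11 → 88.
28.5 cm = 11.22 inches; × 6.222 = 69.82 → 70 rows.

Cast on 88 stitches; work 70 rows.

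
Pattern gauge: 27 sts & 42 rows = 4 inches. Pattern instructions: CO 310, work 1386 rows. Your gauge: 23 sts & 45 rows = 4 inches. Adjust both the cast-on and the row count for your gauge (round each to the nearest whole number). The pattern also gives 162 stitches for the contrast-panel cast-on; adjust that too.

Cast on 264 stitches; work 1485 rows; contrast-panel cast-on 138 stitches.

Stitches: 310 × 23/27 = 264.07 → 264.
Rows: 1386 × 45/42 = 1485.00 → 1485.
contrast-panel cast-on: 162 × 23/27 = 138.00 → 138.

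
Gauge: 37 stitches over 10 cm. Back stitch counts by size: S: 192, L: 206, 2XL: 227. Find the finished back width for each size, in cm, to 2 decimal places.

S 51.89 cm; L 55.68 cm; 2XL 61.35 cm.

37/10 = 3.7 sts per cm.
S: 192 / 3.7 = 51.892 → 51.89 cm.
L: 206 / 3.7 = 55.676 → 55.68 cm.
2XL: 227 / 3.7 = 61.351 → 61.35 cm.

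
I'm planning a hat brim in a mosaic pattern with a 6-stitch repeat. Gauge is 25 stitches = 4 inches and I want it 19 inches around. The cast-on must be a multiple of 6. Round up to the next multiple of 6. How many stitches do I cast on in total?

25 / 4 = 6.25 sts per inch.
19 × 6.25 = 118.75 sts.
Next multiple of 6: 120.

120 stitches.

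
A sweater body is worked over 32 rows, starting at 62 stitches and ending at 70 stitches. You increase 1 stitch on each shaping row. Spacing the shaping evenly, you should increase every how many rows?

Increase every 4th row.

Stitches to add: |70 − 62| = 8.
Shaping rows needed: 8 / 1 = 8.
32 rows / 8 = every 4 rows.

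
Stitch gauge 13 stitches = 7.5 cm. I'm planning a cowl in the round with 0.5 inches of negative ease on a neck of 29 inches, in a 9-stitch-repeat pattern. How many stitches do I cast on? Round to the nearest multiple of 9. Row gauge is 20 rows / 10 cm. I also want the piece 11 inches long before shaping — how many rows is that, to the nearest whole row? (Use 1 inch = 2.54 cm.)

Finished = 29 − 0.5 = 28.5 inches.
28.5 inches × 2.54 = 72.39 cm.
13/7.5 = 1.733 sts per cm; 72.39 × 1.733 = 125.48 sts.
Nearest multiple of 9 → 126.
11 inches = 27.94 cm; × 2 = 55.88 → 56 rows.

Cast on 126 stitches; work 56 rows.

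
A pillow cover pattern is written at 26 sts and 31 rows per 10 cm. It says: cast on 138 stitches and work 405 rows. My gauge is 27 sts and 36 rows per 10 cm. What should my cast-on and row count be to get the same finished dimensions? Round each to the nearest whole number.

Cast on 143 stitches; work 470 rows.

Stitches: 138 × 27/26 = 143.31 → 143.
Rows: 405 × 36/31 = 470.32 → 470.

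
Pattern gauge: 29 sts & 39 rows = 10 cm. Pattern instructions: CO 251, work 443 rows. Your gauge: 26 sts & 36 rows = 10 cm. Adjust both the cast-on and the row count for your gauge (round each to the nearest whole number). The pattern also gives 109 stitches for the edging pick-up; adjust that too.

Cast on 225 stitches; work 409 rows; edging pick-up 98 stitches.

Stitches: 251 × 26/29 = 225.03 → 225.
Rows: 443 × 36/39 = 408.92 → 409.
edging pick-up: 109 × 26/29 = 97.72 → 98.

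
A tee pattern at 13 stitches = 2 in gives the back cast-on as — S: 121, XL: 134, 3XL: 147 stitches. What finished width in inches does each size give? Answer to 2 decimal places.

S 18.62 inches; XL 20.62 inches; 3XL 22.62 inches.

13/2 = 6.5 sts per in.
S: 121 / 6.5 = 18.615 → 18.62 in.
XL: 134 / 6.5 = 20.615 → 20.62 in.
3XL: 147 / 6.5 = 22.615 → 22.62 in.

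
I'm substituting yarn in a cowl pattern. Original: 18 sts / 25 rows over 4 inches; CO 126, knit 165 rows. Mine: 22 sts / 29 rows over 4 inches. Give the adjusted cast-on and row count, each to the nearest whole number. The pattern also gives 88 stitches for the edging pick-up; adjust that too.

Stitches: 126 × 22/18 = 154.00 → 154.
Rows: 165 × 29/25 = 191.40 → 191.
edging pick-up: 88 × 22/18 = 107.56 → 108.

Cast on 154 stitches; work 191 rows; edging pick-up 108 stitches.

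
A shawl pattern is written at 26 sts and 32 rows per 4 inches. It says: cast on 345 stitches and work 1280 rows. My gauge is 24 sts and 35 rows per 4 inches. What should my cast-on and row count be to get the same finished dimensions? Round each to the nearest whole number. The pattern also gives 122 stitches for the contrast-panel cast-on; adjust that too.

Cast on 318 stitches; work 1400 rows; contrast-panel cast-on 113 stitches.

Stitches: 345 × 24/26 = 318.46 → 318.
Rows: 1280 × 35/32 = 1400.00 → 1400.
contrast-panel cast-on: 122 × 24/26 = 112.62 → 113.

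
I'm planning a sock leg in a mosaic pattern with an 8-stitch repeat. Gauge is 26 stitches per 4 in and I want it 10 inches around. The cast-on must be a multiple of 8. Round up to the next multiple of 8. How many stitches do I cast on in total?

26 / 4 = 6.5 sts per inch.
10 × 6.5 = 65.00 sts.
Next multiple of 8: 72.

Cast on 72 stitches.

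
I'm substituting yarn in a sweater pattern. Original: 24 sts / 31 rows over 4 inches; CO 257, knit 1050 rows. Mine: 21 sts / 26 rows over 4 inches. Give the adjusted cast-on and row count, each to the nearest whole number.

Cast on 225 stitches; work 881 rows.

Stitches: 257 × 21/24 = 224.88 → 225.
Rows: 1050 × 26/31 = 880.65 → 881.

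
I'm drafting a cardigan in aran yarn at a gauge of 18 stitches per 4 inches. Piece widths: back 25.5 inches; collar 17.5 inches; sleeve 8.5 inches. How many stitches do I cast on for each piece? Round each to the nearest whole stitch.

Rate = 18/4 = 4.5 sts per in.
back: 25.5 × 4.5 = 114.75 → 115.
collar: 17.5 × 4.5 = 78.75 → 79.
sleeve: 8.5 × 4.5 = 38.25 → 38.

back 115; collar 79; sleeve 38.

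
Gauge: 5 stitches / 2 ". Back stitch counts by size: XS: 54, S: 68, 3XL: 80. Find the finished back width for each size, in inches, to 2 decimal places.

5/2 = 2.5 sts per in.
XS: 54 / 2.5 = 21.600 → 21.60 in.
S: 68 / 2.5 = 27.200 → 27.20 in.
3XL: 80 / 2.5 = 32.000 → 32.00 in.

XS 21.60 inches; S 27.20 inches; 3XL 32.00 inches.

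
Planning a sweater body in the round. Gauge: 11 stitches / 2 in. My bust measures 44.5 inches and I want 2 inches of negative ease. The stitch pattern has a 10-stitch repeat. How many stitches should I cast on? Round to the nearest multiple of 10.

230 stitches.

Finished = 44.5 − 2 = 42.5 inches.
11 / 2 = 5.5 sts/in.
42.5 × 5.5 = 233.75 sts.
Nearest multiple of 10: 230.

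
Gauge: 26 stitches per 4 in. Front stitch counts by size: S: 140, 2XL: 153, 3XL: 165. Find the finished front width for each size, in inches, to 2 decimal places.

26/4 = 6.5 sts per in.
S: 140 / 6.5 = 21.538 → 21.54 in.
2XL: 153 / 6.5 = 23.538 → 23.54 in.
3XL: 165 / 6.5 = 25.385 → 25.38 in.

S 21.54 inches; 2XL 23.54 inches; 3XL 25.38 inches.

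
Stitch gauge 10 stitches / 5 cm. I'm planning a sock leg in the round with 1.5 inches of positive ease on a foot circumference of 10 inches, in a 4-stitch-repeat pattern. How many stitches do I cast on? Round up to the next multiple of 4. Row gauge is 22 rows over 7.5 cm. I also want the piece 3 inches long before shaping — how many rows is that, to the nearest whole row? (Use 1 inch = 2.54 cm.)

Cast on 60 stitches; work 22 rows.

Finished = 10 + 1.5 = 11.5 inches.
11.5 inches × 2.54 = 29.21 cm.
10/5 = 2 sts per cm; 29.21 × 2 = 58.42 sts.
Next multiple of 4 → 60.
3 inches = 7.62 cm; × 2.933 = 22.35 → 22 rows.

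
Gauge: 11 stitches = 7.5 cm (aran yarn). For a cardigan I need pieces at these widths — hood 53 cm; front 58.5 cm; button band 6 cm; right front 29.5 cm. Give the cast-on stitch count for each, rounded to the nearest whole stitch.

hood 78; front 86; button band 9; right front 43.

Rate = 11/7.5 = 1.467 sts per cm.
hood: 53 × 1.467 = 77.73 → 78.
front: 58.5 × 1.467 = 85.80 → 86.
button band: 6 × 1.467 = 8.80 → 9.
right front: 29.5 × 1.467 = 43.27 → 43.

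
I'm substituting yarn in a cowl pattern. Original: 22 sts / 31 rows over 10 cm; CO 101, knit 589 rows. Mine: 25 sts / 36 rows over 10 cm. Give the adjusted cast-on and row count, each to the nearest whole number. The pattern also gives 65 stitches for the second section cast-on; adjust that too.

Stitches: 101 × 25/22 = 114.77 → 115.
Rows: 589 × 36/31 = 684.00 → 684.
second section cast-on: 65 × 25/22 = 73.86 → 74.

Cast on 115 stitches; work 684 rows; second section cast-on 74 stitches.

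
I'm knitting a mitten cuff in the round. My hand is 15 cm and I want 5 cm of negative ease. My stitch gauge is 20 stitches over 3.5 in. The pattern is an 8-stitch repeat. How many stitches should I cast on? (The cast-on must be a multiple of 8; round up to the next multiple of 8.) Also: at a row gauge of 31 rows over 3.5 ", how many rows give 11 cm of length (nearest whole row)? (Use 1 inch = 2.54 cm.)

Finished = 15 − 5 = 10 cm.
10 cm × 1/2.54 = 3.94 inches.
20/3.5 = 5.714 sts per in; 3.94 × 5.714 = 22.50 sts.
Next multiple of 8 → 24.
11 cm = 4.33 inches; × 8.857 = 38.36 → 38 rows.

Cast on 24 stitches; work 38 rows.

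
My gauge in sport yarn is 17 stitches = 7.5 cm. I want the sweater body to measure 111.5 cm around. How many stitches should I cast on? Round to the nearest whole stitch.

CO 253 sts.

17 stitches / 7.5 cm = 2.267 stitches per cm.
111.5 × 2.267 = 252.73 stitches.
Round to nearest → 253.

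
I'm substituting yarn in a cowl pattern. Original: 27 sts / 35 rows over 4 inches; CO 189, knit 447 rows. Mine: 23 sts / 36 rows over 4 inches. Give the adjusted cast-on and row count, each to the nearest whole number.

Stitches: 189 × 23/27 = 161.00 → 161.
Rows: 447 × 36/35 = 459.77 → 460.

Cast on 161 stitches; work 460 rows.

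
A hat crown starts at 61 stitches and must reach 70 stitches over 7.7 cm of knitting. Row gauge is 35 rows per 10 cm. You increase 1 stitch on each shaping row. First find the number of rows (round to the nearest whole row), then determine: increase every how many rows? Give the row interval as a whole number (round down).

Rows = 7.7 × 3.5 = 26.9 → 27 rows.
Stitches to add: 9 → 9 shaping rows (at 1 st each).
27 / 9 = 3.00 → every 3 rows.

Increase every 3rd row.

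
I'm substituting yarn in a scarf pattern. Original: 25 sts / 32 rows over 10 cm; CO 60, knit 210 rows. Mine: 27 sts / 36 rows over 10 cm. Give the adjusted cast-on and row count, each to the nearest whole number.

Cast on 65 stitches; work 236 rows.

Stitches: 60 × 27/25 = 64.80 → 65.
Rows: 210 × 36/32 = 236.25 → 236.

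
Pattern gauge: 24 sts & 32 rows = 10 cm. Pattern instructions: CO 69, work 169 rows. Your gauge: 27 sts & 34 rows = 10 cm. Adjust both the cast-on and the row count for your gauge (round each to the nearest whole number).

Stitches: 69 × 27/24 = 77.62 → 78.
Rows: 169 × 34/32 = 179.56 → 180.

Cast on 78 stitches; work 180 rows.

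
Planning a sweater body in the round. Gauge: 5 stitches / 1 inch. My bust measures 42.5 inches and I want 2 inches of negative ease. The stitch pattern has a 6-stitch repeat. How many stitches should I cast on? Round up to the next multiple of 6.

Cast on 204 stitches.

Finished = 42.5 − 2 = 40.5 inches.
5 / 1 = 5 sts/in.
40.5 × 5 = 202.50 sts.
Next multiple of 6: 204.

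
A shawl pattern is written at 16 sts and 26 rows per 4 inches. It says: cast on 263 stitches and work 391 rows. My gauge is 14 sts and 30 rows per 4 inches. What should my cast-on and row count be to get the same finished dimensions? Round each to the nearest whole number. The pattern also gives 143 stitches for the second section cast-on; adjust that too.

Cast on 230 stitches; work 451 rows; second section cast-on 125 stitches.

Stitches: 263 × 14/16 = 230.12 → 230.
Rows: 391 × 30/26 = 451.15 → 451.
second section cast-on: 143 × 14/16 = 125.12 → 125.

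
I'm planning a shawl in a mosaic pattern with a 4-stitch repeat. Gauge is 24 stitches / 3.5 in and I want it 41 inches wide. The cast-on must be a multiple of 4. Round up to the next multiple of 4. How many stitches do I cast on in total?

CO 284 sts.

24 / 3.5 = 6.857 sts per inch.
41 × 6.857 = 281.14 sts.
Next multiple of 4: 284.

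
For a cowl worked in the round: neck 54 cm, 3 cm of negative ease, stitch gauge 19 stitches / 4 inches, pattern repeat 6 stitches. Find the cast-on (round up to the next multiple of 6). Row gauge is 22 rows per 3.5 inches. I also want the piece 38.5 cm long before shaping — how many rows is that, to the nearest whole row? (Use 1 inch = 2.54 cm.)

Finished = 54 − 3 = 51 cm.
51 cm × 1/2.54 = 20.08 inches.
19/4 = 4.75 sts per in; 20.08 × 4.75 = 95.37 sts.
Next multiple of 6 → 96.
38.5 cm = 15.16 inches; × 6.286 = 95.28 → 95 rows.

Cast on 96 stitches; work 95 rows.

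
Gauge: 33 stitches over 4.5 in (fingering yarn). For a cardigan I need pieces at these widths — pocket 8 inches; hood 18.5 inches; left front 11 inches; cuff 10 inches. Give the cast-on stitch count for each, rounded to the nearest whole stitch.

pocket 59; hood 136; left front 81; cuff 73.

Rate = 33/4.5 = 7.333 sts per in.
pocket: 8 × 7.333 = 58.67 → 59.
hood: 18.5 × 7.333 = 135.67 → 136.
left front: 11 × 7.333 = 80.67 → 81.
cuff: 10 × 7.333 = 73.33 → 73.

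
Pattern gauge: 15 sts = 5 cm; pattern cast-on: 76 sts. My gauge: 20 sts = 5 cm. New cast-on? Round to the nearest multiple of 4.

100 stitches.

Scale factor = 20 / 15 = 1.333.
76 × 20 / 15 = 101.33 sts.
→ 100 sts.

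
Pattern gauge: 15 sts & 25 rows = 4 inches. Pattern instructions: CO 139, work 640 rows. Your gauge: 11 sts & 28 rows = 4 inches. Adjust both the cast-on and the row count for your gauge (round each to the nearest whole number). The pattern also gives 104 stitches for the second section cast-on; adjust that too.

Cast on 102 stitches; work 717 rows; second section cast-on 76 stitches.

Stitches: 139 × 11/15 = 101.93 → 102.
Rows: 640 × 28/25 = 716.80 → 717.
second section cast-on: 104 × 11/15 = 76.27 → 76.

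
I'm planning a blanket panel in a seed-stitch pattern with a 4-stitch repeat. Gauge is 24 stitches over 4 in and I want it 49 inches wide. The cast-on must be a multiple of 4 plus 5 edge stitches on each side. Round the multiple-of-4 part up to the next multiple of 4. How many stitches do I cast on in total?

294 stitches.

24 / 4 = 6 sts per inch.
49 × 6 = 294.00 sts.
Less 10 edge sts → 284.00 for the repeat.
Next multiple of 4: 284.
Add back 10 edge sts → 294.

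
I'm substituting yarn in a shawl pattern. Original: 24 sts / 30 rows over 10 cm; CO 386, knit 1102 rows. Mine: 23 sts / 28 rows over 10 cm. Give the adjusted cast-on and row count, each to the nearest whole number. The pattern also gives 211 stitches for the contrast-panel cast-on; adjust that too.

Stitches: 386 × 23/24 = 369.92 → 370.
Rows: 1102 × 28/30 = 1028.53 → 1029.
contrast-panel cast-on: 211 × 23/24 = 202.21 → 202.

Cast on 370 stitches; work 1029 rows; contrast-panel cast-on 202 stitches.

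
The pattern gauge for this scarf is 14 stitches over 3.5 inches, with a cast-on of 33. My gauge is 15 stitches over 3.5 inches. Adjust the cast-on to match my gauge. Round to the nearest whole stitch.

Scale factor = 15 / 14 = 1.071.
33 × 15 / 14 = 35.36 sts.
→ 35 sts.

35 stitches.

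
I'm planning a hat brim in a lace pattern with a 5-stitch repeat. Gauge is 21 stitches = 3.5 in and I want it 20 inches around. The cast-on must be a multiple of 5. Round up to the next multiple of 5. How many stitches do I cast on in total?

120 stitches.

21 / 3.5 = 6 sts per inch.
20 × 6 = 120.00 sts.
Next multiple of 5: 120.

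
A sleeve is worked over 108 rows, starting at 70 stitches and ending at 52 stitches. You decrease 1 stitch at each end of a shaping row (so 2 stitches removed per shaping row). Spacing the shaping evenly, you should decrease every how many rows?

Decrease every 12th row.

Stitches to remove: |52 − 70| = 18.
Shaping rows needed: 18 / 2 = 9.
108 rows / 9 = every 12 rows.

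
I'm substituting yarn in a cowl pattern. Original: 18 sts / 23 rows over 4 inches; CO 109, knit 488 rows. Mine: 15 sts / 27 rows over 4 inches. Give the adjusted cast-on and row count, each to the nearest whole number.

Stitches: 109 × 15/18 = 90.83 → 91.
Rows: 488 × 27/23 = 572.87 → 573.

Cast on 91 stitches; work 573 rows.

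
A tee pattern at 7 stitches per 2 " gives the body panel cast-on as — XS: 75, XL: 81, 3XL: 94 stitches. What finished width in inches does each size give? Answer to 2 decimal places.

7/2 = 3.5 sts per in.
XS: 75 / 3.5 = 21.429 → 21.43 in.
XL: 81 / 3.5 = 23.143 → 23.14 in.
3XL: 94 / 3.5 = 26.857 → 26.86 in.

XS 21.43 inches; XL 23.14 inches; 3XL 26.86 inches.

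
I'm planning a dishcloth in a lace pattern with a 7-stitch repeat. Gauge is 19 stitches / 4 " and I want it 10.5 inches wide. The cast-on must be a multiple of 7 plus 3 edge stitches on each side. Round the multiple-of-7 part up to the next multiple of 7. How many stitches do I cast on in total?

55 stitches.

19 / 4 = 4.75 sts per inch.
10.5 × 4.75 = 49.88 sts.
Less 6 edge sts → 43.88 for the repeat.
Next multiple of 7: 49.
Add back 6 edge sts → 55.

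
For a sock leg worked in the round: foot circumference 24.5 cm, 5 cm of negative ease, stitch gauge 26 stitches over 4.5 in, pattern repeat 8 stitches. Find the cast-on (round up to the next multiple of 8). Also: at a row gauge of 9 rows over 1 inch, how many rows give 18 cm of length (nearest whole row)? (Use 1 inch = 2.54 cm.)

Finished = 24.5 − 5 = 19.5 cm.
19.5 cm × 1/2.54 = 7.68 inches.
26/4.5 = 5.778 sts per in; 7.68 × 5.778 = 44.36 sts.
Next multiple of 8 → 48.
18 cm = 7.09 inches; × 9 = 63.78 → 64 rows.

Cast on 48 stitches; work 64 rows.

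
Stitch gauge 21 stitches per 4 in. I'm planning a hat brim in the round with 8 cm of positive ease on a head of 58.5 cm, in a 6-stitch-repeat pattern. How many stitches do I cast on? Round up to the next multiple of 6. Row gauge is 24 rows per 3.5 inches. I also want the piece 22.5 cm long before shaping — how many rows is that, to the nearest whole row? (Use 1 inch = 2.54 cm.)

Finished = 58.5 + 8 = 66.5 cm.
66.5 cm × 1/2.54 = 26.18 inches.
21/4 = 5.25 sts per in; 26.18 × 5.25 = 137.45 sts.
Next multiple of 6 → 138.
22.5 cm = 8.86 inches; × 6.857 = 60.74 → 61 rows.

Cast on 138 stitches; work 61 rows.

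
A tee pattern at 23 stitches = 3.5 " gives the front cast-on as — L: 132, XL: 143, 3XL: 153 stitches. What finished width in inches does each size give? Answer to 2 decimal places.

L 20.09 inches; XL 21.76 inches; 3XL 23.28 inches.

23/3.5 = 6.571 sts per in.
L: 132 / 6.571 = 20.087 → 20.09 in.
XL: 143 / 6.571 = 21.761 → 21.76 in.
3XL: 153 / 6.571 = 23.283 → 23.28 in.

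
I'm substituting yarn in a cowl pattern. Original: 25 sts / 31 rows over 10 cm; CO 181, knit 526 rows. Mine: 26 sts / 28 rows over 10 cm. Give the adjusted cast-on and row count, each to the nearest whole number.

Stitches: 181 × 26/25 = 188.24 → 188.
Rows: 526 × 28/31 = 475.10 → 475.

Cast on 188 stitches; work 475 rows.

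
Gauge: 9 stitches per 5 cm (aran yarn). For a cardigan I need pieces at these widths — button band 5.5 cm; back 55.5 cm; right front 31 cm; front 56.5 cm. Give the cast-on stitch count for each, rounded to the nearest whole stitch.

Rate = 9/5 = 1.8 sts per cm.
button band: 5.5 × 1.8 = 9.90 → 10.
back: 55.5 × 1.8 = 99.90 → 100.
right front: 31 × 1.8 = 55.80 → 56.
front: 56.5 × 1.8 = 101.70 → 102.

button band 10; back 100; right front 56; front 102.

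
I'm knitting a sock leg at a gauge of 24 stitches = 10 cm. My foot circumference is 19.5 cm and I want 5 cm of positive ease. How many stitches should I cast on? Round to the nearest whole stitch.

Finished = 19.5 + 5 = 24.5 cm.
24 / 10 = 2.4 sts per cm.
24.50 × 2.4 = 58.80 sts.
→ 59 sts.

CO 59 sts.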